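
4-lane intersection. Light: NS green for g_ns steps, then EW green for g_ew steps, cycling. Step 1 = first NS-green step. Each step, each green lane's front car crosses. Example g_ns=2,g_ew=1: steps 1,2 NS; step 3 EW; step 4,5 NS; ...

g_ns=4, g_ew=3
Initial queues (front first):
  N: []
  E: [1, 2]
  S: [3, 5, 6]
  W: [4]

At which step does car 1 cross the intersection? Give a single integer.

Step 1 [NS]: N:empty,E:wait,S:car3-GO,W:wait | queues: N=0 E=2 S=2 W=1
Step 2 [NS]: N:empty,E:wait,S:car5-GO,W:wait | queues: N=0 E=2 S=1 W=1
Step 3 [NS]: N:empty,E:wait,S:car6-GO,W:wait | queues: N=0 E=2 S=0 W=1
Step 4 [NS]: N:empty,E:wait,S:empty,W:wait | queues: N=0 E=2 S=0 W=1
Step 5 [EW]: N:wait,E:car1-GO,S:wait,W:car4-GO | queues: N=0 E=1 S=0 W=0
Step 6 [EW]: N:wait,E:car2-GO,S:wait,W:empty | queues: N=0 E=0 S=0 W=0
Car 1 crosses at step 5

5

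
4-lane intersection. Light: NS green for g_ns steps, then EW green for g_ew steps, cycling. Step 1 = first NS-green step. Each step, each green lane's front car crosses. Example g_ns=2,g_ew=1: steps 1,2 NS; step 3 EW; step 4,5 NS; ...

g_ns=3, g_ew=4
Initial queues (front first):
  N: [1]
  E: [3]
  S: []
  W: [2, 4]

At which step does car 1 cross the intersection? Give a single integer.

Step 1 [NS]: N:car1-GO,E:wait,S:empty,W:wait | queues: N=0 E=1 S=0 W=2
Step 2 [NS]: N:empty,E:wait,S:empty,W:wait | queues: N=0 E=1 S=0 W=2
Step 3 [NS]: N:empty,E:wait,S:empty,W:wait | queues: N=0 E=1 S=0 W=2
Step 4 [EW]: N:wait,E:car3-GO,S:wait,W:car2-GO | queues: N=0 E=0 S=0 W=1
Step 5 [EW]: N:wait,E:empty,S:wait,W:car4-GO | queues: N=0 E=0 S=0 W=0
Car 1 crosses at step 1

1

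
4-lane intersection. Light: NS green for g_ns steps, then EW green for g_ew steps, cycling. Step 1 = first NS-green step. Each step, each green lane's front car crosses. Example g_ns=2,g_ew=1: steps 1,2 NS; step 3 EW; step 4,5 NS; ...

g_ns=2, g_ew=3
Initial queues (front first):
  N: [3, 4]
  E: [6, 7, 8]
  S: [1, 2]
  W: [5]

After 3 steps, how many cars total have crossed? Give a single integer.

Step 1 [NS]: N:car3-GO,E:wait,S:car1-GO,W:wait | queues: N=1 E=3 S=1 W=1
Step 2 [NS]: N:car4-GO,E:wait,S:car2-GO,W:wait | queues: N=0 E=3 S=0 W=1
Step 3 [EW]: N:wait,E:car6-GO,S:wait,W:car5-GO | queues: N=0 E=2 S=0 W=0
Cars crossed by step 3: 6

Answer: 6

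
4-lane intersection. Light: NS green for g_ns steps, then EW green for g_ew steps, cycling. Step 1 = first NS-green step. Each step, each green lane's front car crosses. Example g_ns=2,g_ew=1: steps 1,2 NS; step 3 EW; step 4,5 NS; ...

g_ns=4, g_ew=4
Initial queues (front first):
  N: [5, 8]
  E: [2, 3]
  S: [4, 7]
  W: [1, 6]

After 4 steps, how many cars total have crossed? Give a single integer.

Step 1 [NS]: N:car5-GO,E:wait,S:car4-GO,W:wait | queues: N=1 E=2 S=1 W=2
Step 2 [NS]: N:car8-GO,E:wait,S:car7-GO,W:wait | queues: N=0 E=2 S=0 W=2
Step 3 [NS]: N:empty,E:wait,S:empty,W:wait | queues: N=0 E=2 S=0 W=2
Step 4 [NS]: N:empty,E:wait,S:empty,W:wait | queues: N=0 E=2 S=0 W=2
Cars crossed by step 4: 4

Answer: 4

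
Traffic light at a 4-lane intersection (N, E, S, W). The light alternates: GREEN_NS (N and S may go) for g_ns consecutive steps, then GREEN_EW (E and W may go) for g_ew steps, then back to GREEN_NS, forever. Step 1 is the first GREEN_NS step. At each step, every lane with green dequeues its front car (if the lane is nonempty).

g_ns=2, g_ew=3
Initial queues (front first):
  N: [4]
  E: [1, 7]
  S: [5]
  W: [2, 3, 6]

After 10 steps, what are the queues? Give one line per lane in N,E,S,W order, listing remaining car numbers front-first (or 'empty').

Step 1 [NS]: N:car4-GO,E:wait,S:car5-GO,W:wait | queues: N=0 E=2 S=0 W=3
Step 2 [NS]: N:empty,E:wait,S:empty,W:wait | queues: N=0 E=2 S=0 W=3
Step 3 [EW]: N:wait,E:car1-GO,S:wait,W:car2-GO | queues: N=0 E=1 S=0 W=2
Step 4 [EW]: N:wait,E:car7-GO,S:wait,W:car3-GO | queues: N=0 E=0 S=0 W=1
Step 5 [EW]: N:wait,E:empty,S:wait,W:car6-GO | queues: N=0 E=0 S=0 W=0

N: empty
E: empty
S: empty
W: empty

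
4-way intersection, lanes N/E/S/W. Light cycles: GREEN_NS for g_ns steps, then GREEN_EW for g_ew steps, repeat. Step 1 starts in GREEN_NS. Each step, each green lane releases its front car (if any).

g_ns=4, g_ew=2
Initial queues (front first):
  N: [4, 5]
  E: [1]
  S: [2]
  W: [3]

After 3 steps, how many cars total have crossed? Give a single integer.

Answer: 3

Derivation:
Step 1 [NS]: N:car4-GO,E:wait,S:car2-GO,W:wait | queues: N=1 E=1 S=0 W=1
Step 2 [NS]: N:car5-GO,E:wait,S:empty,W:wait | queues: N=0 E=1 S=0 W=1
Step 3 [NS]: N:empty,E:wait,S:empty,W:wait | queues: N=0 E=1 S=0 W=1
Cars crossed by step 3: 3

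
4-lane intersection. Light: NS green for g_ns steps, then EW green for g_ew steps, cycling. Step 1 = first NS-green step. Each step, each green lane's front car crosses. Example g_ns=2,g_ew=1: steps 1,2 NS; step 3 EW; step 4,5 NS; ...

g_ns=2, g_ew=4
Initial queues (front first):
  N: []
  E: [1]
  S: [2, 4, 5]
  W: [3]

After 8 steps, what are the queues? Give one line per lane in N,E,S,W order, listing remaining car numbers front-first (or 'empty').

Step 1 [NS]: N:empty,E:wait,S:car2-GO,W:wait | queues: N=0 E=1 S=2 W=1
Step 2 [NS]: N:empty,E:wait,S:car4-GO,W:wait | queues: N=0 E=1 S=1 W=1
Step 3 [EW]: N:wait,E:car1-GO,S:wait,W:car3-GO | queues: N=0 E=0 S=1 W=0
Step 4 [EW]: N:wait,E:empty,S:wait,W:empty | queues: N=0 E=0 S=1 W=0
Step 5 [EW]: N:wait,E:empty,S:wait,W:empty | queues: N=0 E=0 S=1 W=0
Step 6 [EW]: N:wait,E:empty,S:wait,W:empty | queues: N=0 E=0 S=1 W=0
Step 7 [NS]: N:empty,E:wait,S:car5-GO,W:wait | queues: N=0 E=0 S=0 W=0

N: empty
E: empty
S: empty
W: empty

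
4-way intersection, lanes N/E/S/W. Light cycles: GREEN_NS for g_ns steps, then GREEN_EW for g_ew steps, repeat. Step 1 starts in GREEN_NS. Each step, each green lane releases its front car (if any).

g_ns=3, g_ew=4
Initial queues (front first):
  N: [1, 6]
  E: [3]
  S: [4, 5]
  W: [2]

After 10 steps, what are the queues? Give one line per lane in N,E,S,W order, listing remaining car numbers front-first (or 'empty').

Step 1 [NS]: N:car1-GO,E:wait,S:car4-GO,W:wait | queues: N=1 E=1 S=1 W=1
Step 2 [NS]: N:car6-GO,E:wait,S:car5-GO,W:wait | queues: N=0 E=1 S=0 W=1
Step 3 [NS]: N:empty,E:wait,S:empty,W:wait | queues: N=0 E=1 S=0 W=1
Step 4 [EW]: N:wait,E:car3-GO,S:wait,W:car2-GO | queues: N=0 E=0 S=0 W=0

N: empty
E: empty
S: empty
W: empty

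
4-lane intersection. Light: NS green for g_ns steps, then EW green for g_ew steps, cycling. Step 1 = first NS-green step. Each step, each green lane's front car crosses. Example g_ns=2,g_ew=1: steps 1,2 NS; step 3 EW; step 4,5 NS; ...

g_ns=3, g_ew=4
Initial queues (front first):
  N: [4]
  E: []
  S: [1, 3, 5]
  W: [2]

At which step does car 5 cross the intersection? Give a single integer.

Step 1 [NS]: N:car4-GO,E:wait,S:car1-GO,W:wait | queues: N=0 E=0 S=2 W=1
Step 2 [NS]: N:empty,E:wait,S:car3-GO,W:wait | queues: N=0 E=0 S=1 W=1
Step 3 [NS]: N:empty,E:wait,S:car5-GO,W:wait | queues: N=0 E=0 S=0 W=1
Step 4 [EW]: N:wait,E:empty,S:wait,W:car2-GO | queues: N=0 E=0 S=0 W=0
Car 5 crosses at step 3

3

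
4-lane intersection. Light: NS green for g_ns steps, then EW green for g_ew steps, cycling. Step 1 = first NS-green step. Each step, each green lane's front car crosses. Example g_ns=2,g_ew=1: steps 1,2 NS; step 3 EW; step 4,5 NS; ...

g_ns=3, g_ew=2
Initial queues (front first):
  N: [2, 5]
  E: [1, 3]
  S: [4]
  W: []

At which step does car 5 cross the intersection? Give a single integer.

Step 1 [NS]: N:car2-GO,E:wait,S:car4-GO,W:wait | queues: N=1 E=2 S=0 W=0
Step 2 [NS]: N:car5-GO,E:wait,S:empty,W:wait | queues: N=0 E=2 S=0 W=0
Step 3 [NS]: N:empty,E:wait,S:empty,W:wait | queues: N=0 E=2 S=0 W=0
Step 4 [EW]: N:wait,E:car1-GO,S:wait,W:empty | queues: N=0 E=1 S=0 W=0
Step 5 [EW]: N:wait,E:car3-GO,S:wait,W:empty | queues: N=0 E=0 S=0 W=0
Car 5 crosses at step 2

2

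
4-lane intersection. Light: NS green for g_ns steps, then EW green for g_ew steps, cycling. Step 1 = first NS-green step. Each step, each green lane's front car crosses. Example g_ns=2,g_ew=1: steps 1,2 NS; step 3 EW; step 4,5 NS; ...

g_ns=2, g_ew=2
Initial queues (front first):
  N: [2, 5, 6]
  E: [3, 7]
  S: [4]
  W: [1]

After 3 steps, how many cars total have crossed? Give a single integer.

Step 1 [NS]: N:car2-GO,E:wait,S:car4-GO,W:wait | queues: N=2 E=2 S=0 W=1
Step 2 [NS]: N:car5-GO,E:wait,S:empty,W:wait | queues: N=1 E=2 S=0 W=1
Step 3 [EW]: N:wait,E:car3-GO,S:wait,W:car1-GO | queues: N=1 E=1 S=0 W=0
Cars crossed by step 3: 5

Answer: 5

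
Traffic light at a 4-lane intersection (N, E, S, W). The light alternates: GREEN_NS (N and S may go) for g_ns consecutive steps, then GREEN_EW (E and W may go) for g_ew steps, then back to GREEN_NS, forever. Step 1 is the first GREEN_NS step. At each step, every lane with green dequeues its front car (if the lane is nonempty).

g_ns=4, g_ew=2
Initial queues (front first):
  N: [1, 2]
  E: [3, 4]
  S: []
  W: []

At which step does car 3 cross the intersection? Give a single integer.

Step 1 [NS]: N:car1-GO,E:wait,S:empty,W:wait | queues: N=1 E=2 S=0 W=0
Step 2 [NS]: N:car2-GO,E:wait,S:empty,W:wait | queues: N=0 E=2 S=0 W=0
Step 3 [NS]: N:empty,E:wait,S:empty,W:wait | queues: N=0 E=2 S=0 W=0
Step 4 [NS]: N:empty,E:wait,S:empty,W:wait | queues: N=0 E=2 S=0 W=0
Step 5 [EW]: N:wait,E:car3-GO,S:wait,W:empty | queues: N=0 E=1 S=0 W=0
Step 6 [EW]: N:wait,E:car4-GO,S:wait,W:empty | queues: N=0 E=0 S=0 W=0
Car 3 crosses at step 5

5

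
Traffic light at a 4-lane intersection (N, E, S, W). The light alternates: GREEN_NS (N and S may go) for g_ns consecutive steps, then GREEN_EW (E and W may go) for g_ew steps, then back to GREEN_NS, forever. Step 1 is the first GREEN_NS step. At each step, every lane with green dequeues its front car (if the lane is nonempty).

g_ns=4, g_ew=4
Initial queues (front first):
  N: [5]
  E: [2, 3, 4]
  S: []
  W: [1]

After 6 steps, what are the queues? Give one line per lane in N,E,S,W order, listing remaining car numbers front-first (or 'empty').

Step 1 [NS]: N:car5-GO,E:wait,S:empty,W:wait | queues: N=0 E=3 S=0 W=1
Step 2 [NS]: N:empty,E:wait,S:empty,W:wait | queues: N=0 E=3 S=0 W=1
Step 3 [NS]: N:empty,E:wait,S:empty,W:wait | queues: N=0 E=3 S=0 W=1
Step 4 [NS]: N:empty,E:wait,S:empty,W:wait | queues: N=0 E=3 S=0 W=1
Step 5 [EW]: N:wait,E:car2-GO,S:wait,W:car1-GO | queues: N=0 E=2 S=0 W=0
Step 6 [EW]: N:wait,E:car3-GO,S:wait,W:empty | queues: N=0 E=1 S=0 W=0

N: empty
E: 4
S: empty
W: empty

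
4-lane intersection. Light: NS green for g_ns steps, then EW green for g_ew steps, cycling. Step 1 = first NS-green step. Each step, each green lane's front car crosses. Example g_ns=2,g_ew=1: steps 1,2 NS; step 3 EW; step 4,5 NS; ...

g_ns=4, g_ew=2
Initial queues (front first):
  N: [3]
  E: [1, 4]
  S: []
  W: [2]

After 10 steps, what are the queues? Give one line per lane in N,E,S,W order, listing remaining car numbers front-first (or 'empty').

Step 1 [NS]: N:car3-GO,E:wait,S:empty,W:wait | queues: N=0 E=2 S=0 W=1
Step 2 [NS]: N:empty,E:wait,S:empty,W:wait | queues: N=0 E=2 S=0 W=1
Step 3 [NS]: N:empty,E:wait,S:empty,W:wait | queues: N=0 E=2 S=0 W=1
Step 4 [NS]: N:empty,E:wait,S:empty,W:wait | queues: N=0 E=2 S=0 W=1
Step 5 [EW]: N:wait,E:car1-GO,S:wait,W:car2-GO | queues: N=0 E=1 S=0 W=0
Step 6 [EW]: N:wait,E:car4-GO,S:wait,W:empty | queues: N=0 E=0 S=0 W=0

N: empty
E: empty
S: empty
W: empty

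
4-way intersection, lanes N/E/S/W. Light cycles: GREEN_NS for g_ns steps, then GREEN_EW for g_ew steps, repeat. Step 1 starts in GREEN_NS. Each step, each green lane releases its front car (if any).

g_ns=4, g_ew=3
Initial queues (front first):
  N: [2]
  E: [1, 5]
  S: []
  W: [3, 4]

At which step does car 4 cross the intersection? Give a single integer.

Step 1 [NS]: N:car2-GO,E:wait,S:empty,W:wait | queues: N=0 E=2 S=0 W=2
Step 2 [NS]: N:empty,E:wait,S:empty,W:wait | queues: N=0 E=2 S=0 W=2
Step 3 [NS]: N:empty,E:wait,S:empty,W:wait | queues: N=0 E=2 S=0 W=2
Step 4 [NS]: N:empty,E:wait,S:empty,W:wait | queues: N=0 E=2 S=0 W=2
Step 5 [EW]: N:wait,E:car1-GO,S:wait,W:car3-GO | queues: N=0 E=1 S=0 W=1
Step 6 [EW]: N:wait,E:car5-GO,S:wait,W:car4-GO | queues: N=0 E=0 S=0 W=0
Car 4 crosses at step 6

6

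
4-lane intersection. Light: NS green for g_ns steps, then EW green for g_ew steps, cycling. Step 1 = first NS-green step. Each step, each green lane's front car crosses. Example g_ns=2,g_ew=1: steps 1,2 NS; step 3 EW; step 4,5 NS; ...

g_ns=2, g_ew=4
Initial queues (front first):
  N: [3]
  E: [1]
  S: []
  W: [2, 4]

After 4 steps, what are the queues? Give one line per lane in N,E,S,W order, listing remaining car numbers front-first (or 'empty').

Step 1 [NS]: N:car3-GO,E:wait,S:empty,W:wait | queues: N=0 E=1 S=0 W=2
Step 2 [NS]: N:empty,E:wait,S:empty,W:wait | queues: N=0 E=1 S=0 W=2
Step 3 [EW]: N:wait,E:car1-GO,S:wait,W:car2-GO | queues: N=0 E=0 S=0 W=1
Step 4 [EW]: N:wait,E:empty,S:wait,W:car4-GO | queues: N=0 E=0 S=0 W=0

N: empty
E: empty
S: empty
W: empty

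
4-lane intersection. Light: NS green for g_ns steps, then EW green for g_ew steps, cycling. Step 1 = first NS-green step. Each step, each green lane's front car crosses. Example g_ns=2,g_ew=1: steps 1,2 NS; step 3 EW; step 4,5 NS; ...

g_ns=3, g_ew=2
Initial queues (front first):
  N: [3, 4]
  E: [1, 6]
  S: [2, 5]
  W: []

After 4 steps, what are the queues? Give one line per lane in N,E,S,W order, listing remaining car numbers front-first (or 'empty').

Step 1 [NS]: N:car3-GO,E:wait,S:car2-GO,W:wait | queues: N=1 E=2 S=1 W=0
Step 2 [NS]: N:car4-GO,E:wait,S:car5-GO,W:wait | queues: N=0 E=2 S=0 W=0
Step 3 [NS]: N:empty,E:wait,S:empty,W:wait | queues: N=0 E=2 S=0 W=0
Step 4 [EW]: N:wait,E:car1-GO,S:wait,W:empty | queues: N=0 E=1 S=0 W=0

N: empty
E: 6
S: empty
W: empty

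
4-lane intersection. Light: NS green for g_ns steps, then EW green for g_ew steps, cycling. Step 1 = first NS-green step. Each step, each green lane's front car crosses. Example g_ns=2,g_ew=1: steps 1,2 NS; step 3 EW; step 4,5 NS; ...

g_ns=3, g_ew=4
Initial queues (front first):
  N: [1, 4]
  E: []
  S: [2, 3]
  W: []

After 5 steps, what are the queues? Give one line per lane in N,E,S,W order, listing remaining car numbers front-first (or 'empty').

Step 1 [NS]: N:car1-GO,E:wait,S:car2-GO,W:wait | queues: N=1 E=0 S=1 W=0
Step 2 [NS]: N:car4-GO,E:wait,S:car3-GO,W:wait | queues: N=0 E=0 S=0 W=0

N: empty
E: empty
S: empty
W: empty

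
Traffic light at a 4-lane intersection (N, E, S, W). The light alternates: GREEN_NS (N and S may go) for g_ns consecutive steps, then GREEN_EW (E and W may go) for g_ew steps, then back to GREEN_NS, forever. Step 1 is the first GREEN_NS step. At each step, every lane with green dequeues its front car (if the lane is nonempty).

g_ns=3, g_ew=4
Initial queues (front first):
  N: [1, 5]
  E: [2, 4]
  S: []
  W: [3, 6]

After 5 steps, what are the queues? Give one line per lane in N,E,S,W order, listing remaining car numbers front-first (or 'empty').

Step 1 [NS]: N:car1-GO,E:wait,S:empty,W:wait | queues: N=1 E=2 S=0 W=2
Step 2 [NS]: N:car5-GO,E:wait,S:empty,W:wait | queues: N=0 E=2 S=0 W=2
Step 3 [NS]: N:empty,E:wait,S:empty,W:wait | queues: N=0 E=2 S=0 W=2
Step 4 [EW]: N:wait,E:car2-GO,S:wait,W:car3-GO | queues: N=0 E=1 S=0 W=1
Step 5 [EW]: N:wait,E:car4-GO,S:wait,W:car6-GO | queues: N=0 E=0 S=0 W=0

N: empty
E: empty
S: empty
W: empty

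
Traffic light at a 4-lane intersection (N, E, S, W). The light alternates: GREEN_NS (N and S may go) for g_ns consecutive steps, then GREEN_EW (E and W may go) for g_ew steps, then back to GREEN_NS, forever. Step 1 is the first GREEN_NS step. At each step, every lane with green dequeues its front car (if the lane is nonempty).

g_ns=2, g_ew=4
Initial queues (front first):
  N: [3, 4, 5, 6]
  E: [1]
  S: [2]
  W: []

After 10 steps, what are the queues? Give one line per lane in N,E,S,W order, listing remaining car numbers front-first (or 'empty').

Step 1 [NS]: N:car3-GO,E:wait,S:car2-GO,W:wait | queues: N=3 E=1 S=0 W=0
Step 2 [NS]: N:car4-GO,E:wait,S:empty,W:wait | queues: N=2 E=1 S=0 W=0
Step 3 [EW]: N:wait,E:car1-GO,S:wait,W:empty | queues: N=2 E=0 S=0 W=0
Step 4 [EW]: N:wait,E:empty,S:wait,W:empty | queues: N=2 E=0 S=0 W=0
Step 5 [EW]: N:wait,E:empty,S:wait,W:empty | queues: N=2 E=0 S=0 W=0
Step 6 [EW]: N:wait,E:empty,S:wait,W:empty | queues: N=2 E=0 S=0 W=0
Step 7 [NS]: N:car5-GO,E:wait,S:empty,W:wait | queues: N=1 E=0 S=0 W=0
Step 8 [NS]: N:car6-GO,E:wait,S:empty,W:wait | queues: N=0 E=0 S=0 W=0

N: empty
E: empty
S: empty
W: empty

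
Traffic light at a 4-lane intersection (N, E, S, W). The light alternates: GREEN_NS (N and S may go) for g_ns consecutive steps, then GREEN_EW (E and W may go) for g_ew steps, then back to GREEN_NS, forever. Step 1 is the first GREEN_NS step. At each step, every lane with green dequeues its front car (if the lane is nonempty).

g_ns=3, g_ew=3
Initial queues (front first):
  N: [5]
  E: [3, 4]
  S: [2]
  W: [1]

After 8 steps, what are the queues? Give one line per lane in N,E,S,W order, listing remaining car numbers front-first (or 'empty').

Step 1 [NS]: N:car5-GO,E:wait,S:car2-GO,W:wait | queues: N=0 E=2 S=0 W=1
Step 2 [NS]: N:empty,E:wait,S:empty,W:wait | queues: N=0 E=2 S=0 W=1
Step 3 [NS]: N:empty,E:wait,S:empty,W:wait | queues: N=0 E=2 S=0 W=1
Step 4 [EW]: N:wait,E:car3-GO,S:wait,W:car1-GO | queues: N=0 E=1 S=0 W=0
Step 5 [EW]: N:wait,E:car4-GO,S:wait,W:empty | queues: N=0 E=0 S=0 W=0

N: empty
E: empty
S: empty
W: empty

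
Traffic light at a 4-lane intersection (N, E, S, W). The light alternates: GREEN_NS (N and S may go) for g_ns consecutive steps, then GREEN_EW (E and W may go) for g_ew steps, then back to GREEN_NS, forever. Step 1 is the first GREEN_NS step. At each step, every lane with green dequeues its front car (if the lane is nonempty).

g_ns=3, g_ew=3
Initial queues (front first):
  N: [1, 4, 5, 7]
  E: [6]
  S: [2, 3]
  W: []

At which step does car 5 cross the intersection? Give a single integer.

Step 1 [NS]: N:car1-GO,E:wait,S:car2-GO,W:wait | queues: N=3 E=1 S=1 W=0
Step 2 [NS]: N:car4-GO,E:wait,S:car3-GO,W:wait | queues: N=2 E=1 S=0 W=0
Step 3 [NS]: N:car5-GO,E:wait,S:empty,W:wait | queues: N=1 E=1 S=0 W=0
Step 4 [EW]: N:wait,E:car6-GO,S:wait,W:empty | queues: N=1 E=0 S=0 W=0
Step 5 [EW]: N:wait,E:empty,S:wait,W:empty | queues: N=1 E=0 S=0 W=0
Step 6 [EW]: N:wait,E:empty,S:wait,W:empty | queues: N=1 E=0 S=0 W=0
Step 7 [NS]: N:car7-GO,E:wait,S:empty,W:wait | queues: N=0 E=0 S=0 W=0
Car 5 crosses at step 3

3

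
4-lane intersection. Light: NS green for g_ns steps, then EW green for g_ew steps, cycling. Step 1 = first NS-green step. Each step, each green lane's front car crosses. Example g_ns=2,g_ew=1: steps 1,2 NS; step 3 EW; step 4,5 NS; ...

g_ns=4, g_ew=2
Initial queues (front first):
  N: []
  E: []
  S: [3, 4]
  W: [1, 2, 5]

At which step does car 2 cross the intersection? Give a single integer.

Step 1 [NS]: N:empty,E:wait,S:car3-GO,W:wait | queues: N=0 E=0 S=1 W=3
Step 2 [NS]: N:empty,E:wait,S:car4-GO,W:wait | queues: N=0 E=0 S=0 W=3
Step 3 [NS]: N:empty,E:wait,S:empty,W:wait | queues: N=0 E=0 S=0 W=3
Step 4 [NS]: N:empty,E:wait,S:empty,W:wait | queues: N=0 E=0 S=0 W=3
Step 5 [EW]: N:wait,E:empty,S:wait,W:car1-GO | queues: N=0 E=0 S=0 W=2
Step 6 [EW]: N:wait,E:empty,S:wait,W:car2-GO | queues: N=0 E=0 S=0 W=1
Step 7 [NS]: N:empty,E:wait,S:empty,W:wait | queues: N=0 E=0 S=0 W=1
Step 8 [NS]: N:empty,E:wait,S:empty,W:wait | queues: N=0 E=0 S=0 W=1
Step 9 [NS]: N:empty,E:wait,S:empty,W:wait | queues: N=0 E=0 S=0 W=1
Step 10 [NS]: N:empty,E:wait,S:empty,W:wait | queues: N=0 E=0 S=0 W=1
Step 11 [EW]: N:wait,E:empty,S:wait,W:car5-GO | queues: N=0 E=0 S=0 W=0
Car 2 crosses at step 6

6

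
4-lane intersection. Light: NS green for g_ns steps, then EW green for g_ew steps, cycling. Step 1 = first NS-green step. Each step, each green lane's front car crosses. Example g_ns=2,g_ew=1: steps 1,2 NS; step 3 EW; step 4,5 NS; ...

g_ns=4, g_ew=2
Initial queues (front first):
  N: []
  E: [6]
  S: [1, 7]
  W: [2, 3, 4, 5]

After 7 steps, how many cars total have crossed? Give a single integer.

Step 1 [NS]: N:empty,E:wait,S:car1-GO,W:wait | queues: N=0 E=1 S=1 W=4
Step 2 [NS]: N:empty,E:wait,S:car7-GO,W:wait | queues: N=0 E=1 S=0 W=4
Step 3 [NS]: N:empty,E:wait,S:empty,W:wait | queues: N=0 E=1 S=0 W=4
Step 4 [NS]: N:empty,E:wait,S:empty,W:wait | queues: N=0 E=1 S=0 W=4
Step 5 [EW]: N:wait,E:car6-GO,S:wait,W:car2-GO | queues: N=0 E=0 S=0 W=3
Step 6 [EW]: N:wait,E:empty,S:wait,W:car3-GO | queues: N=0 E=0 S=0 W=2
Step 7 [NS]: N:empty,E:wait,S:empty,W:wait | queues: N=0 E=0 S=0 W=2
Cars crossed by step 7: 5

Answer: 5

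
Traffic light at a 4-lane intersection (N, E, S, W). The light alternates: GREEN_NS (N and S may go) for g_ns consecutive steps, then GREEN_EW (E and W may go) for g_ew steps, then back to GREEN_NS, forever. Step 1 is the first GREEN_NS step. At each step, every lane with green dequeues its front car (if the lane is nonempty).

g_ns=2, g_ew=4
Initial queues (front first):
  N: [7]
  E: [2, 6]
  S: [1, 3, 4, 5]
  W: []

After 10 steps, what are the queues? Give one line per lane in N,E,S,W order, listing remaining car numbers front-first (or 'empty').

Step 1 [NS]: N:car7-GO,E:wait,S:car1-GO,W:wait | queues: N=0 E=2 S=3 W=0
Step 2 [NS]: N:empty,E:wait,S:car3-GO,W:wait | queues: N=0 E=2 S=2 W=0
Step 3 [EW]: N:wait,E:car2-GO,S:wait,W:empty | queues: N=0 E=1 S=2 W=0
Step 4 [EW]: N:wait,E:car6-GO,S:wait,W:empty | queues: N=0 E=0 S=2 W=0
Step 5 [EW]: N:wait,E:empty,S:wait,W:empty | queues: N=0 E=0 S=2 W=0
Step 6 [EW]: N:wait,E:empty,S:wait,W:empty | queues: N=0 E=0 S=2 W=0
Step 7 [NS]: N:empty,E:wait,S:car4-GO,W:wait | queues: N=0 E=0 S=1 W=0
Step 8 [NS]: N:empty,E:wait,S:car5-GO,W:wait | queues: N=0 E=0 S=0 W=0

N: empty
E: empty
S: empty
W: empty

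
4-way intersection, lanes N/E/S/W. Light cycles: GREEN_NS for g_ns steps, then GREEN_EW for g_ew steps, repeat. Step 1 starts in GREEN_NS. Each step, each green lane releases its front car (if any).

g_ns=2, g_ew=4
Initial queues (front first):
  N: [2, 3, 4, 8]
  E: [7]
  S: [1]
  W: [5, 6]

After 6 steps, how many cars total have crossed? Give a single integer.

Answer: 6

Derivation:
Step 1 [NS]: N:car2-GO,E:wait,S:car1-GO,W:wait | queues: N=3 E=1 S=0 W=2
Step 2 [NS]: N:car3-GO,E:wait,S:empty,W:wait | queues: N=2 E=1 S=0 W=2
Step 3 [EW]: N:wait,E:car7-GO,S:wait,W:car5-GO | queues: N=2 E=0 S=0 W=1
Step 4 [EW]: N:wait,E:empty,S:wait,W:car6-GO | queues: N=2 E=0 S=0 W=0
Step 5 [EW]: N:wait,E:empty,S:wait,W:empty | queues: N=2 E=0 S=0 W=0
Step 6 [EW]: N:wait,E:empty,S:wait,W:empty | queues: N=2 E=0 S=0 W=0
Cars crossed by step 6: 6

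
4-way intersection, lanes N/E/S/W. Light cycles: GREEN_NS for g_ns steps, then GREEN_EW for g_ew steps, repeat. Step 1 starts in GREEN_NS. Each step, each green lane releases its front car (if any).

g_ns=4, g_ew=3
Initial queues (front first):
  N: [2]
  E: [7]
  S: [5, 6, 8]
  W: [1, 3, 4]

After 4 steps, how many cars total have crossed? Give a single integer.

Answer: 4

Derivation:
Step 1 [NS]: N:car2-GO,E:wait,S:car5-GO,W:wait | queues: N=0 E=1 S=2 W=3
Step 2 [NS]: N:empty,E:wait,S:car6-GO,W:wait | queues: N=0 E=1 S=1 W=3
Step 3 [NS]: N:empty,E:wait,S:car8-GO,W:wait | queues: N=0 E=1 S=0 W=3
Step 4 [NS]: N:empty,E:wait,S:empty,W:wait | queues: N=0 E=1 S=0 W=3
Cars crossed by step 4: 4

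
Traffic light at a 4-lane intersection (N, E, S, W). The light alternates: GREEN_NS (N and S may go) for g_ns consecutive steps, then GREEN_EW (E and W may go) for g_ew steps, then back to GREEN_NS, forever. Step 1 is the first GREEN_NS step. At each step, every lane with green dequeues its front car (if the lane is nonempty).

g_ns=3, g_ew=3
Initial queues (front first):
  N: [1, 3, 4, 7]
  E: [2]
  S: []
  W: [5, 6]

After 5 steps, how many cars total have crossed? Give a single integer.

Answer: 6

Derivation:
Step 1 [NS]: N:car1-GO,E:wait,S:empty,W:wait | queues: N=3 E=1 S=0 W=2
Step 2 [NS]: N:car3-GO,E:wait,S:empty,W:wait | queues: N=2 E=1 S=0 W=2
Step 3 [NS]: N:car4-GO,E:wait,S:empty,W:wait | queues: N=1 E=1 S=0 W=2
Step 4 [EW]: N:wait,E:car2-GO,S:wait,W:car5-GO | queues: N=1 E=0 S=0 W=1
Step 5 [EW]: N:wait,E:empty,S:wait,W:car6-GO | queues: N=1 E=0 S=0 W=0
Cars crossed by step 5: 6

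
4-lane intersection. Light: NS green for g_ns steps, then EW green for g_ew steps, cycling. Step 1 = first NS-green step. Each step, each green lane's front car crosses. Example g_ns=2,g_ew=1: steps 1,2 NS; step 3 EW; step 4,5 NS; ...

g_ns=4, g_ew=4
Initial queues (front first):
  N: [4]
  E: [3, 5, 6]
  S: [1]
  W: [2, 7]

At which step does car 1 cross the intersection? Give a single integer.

Step 1 [NS]: N:car4-GO,E:wait,S:car1-GO,W:wait | queues: N=0 E=3 S=0 W=2
Step 2 [NS]: N:empty,E:wait,S:empty,W:wait | queues: N=0 E=3 S=0 W=2
Step 3 [NS]: N:empty,E:wait,S:empty,W:wait | queues: N=0 E=3 S=0 W=2
Step 4 [NS]: N:empty,E:wait,S:empty,W:wait | queues: N=0 E=3 S=0 W=2
Step 5 [EW]: N:wait,E:car3-GO,S:wait,W:car2-GO | queues: N=0 E=2 S=0 W=1
Step 6 [EW]: N:wait,E:car5-GO,S:wait,W:car7-GO | queues: N=0 E=1 S=0 W=0
Step 7 [EW]: N:wait,E:car6-GO,S:wait,W:empty | queues: N=0 E=0 S=0 W=0
Car 1 crosses at step 1

1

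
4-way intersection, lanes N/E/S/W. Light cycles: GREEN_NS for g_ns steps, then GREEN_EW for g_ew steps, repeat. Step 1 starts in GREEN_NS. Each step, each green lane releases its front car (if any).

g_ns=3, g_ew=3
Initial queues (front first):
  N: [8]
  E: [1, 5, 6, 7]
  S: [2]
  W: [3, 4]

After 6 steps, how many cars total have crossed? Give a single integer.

Step 1 [NS]: N:car8-GO,E:wait,S:car2-GO,W:wait | queues: N=0 E=4 S=0 W=2
Step 2 [NS]: N:empty,E:wait,S:empty,W:wait | queues: N=0 E=4 S=0 W=2
Step 3 [NS]: N:empty,E:wait,S:empty,W:wait | queues: N=0 E=4 S=0 W=2
Step 4 [EW]: N:wait,E:car1-GO,S:wait,W:car3-GO | queues: N=0 E=3 S=0 W=1
Step 5 [EW]: N:wait,E:car5-GO,S:wait,W:car4-GO | queues: N=0 E=2 S=0 W=0
Step 6 [EW]: N:wait,E:car6-GO,S:wait,W:empty | queues: N=0 E=1 S=0 W=0
Cars crossed by step 6: 7

Answer: 7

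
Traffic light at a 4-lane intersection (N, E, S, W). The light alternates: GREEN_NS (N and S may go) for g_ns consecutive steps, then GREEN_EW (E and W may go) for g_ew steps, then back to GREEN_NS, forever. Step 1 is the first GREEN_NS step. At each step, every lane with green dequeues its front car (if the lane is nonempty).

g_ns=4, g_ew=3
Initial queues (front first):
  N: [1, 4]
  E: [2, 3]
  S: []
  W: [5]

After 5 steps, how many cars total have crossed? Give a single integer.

Step 1 [NS]: N:car1-GO,E:wait,S:empty,W:wait | queues: N=1 E=2 S=0 W=1
Step 2 [NS]: N:car4-GO,E:wait,S:empty,W:wait | queues: N=0 E=2 S=0 W=1
Step 3 [NS]: N:empty,E:wait,S:empty,W:wait | queues: N=0 E=2 S=0 W=1
Step 4 [NS]: N:empty,E:wait,S:empty,W:wait | queues: N=0 E=2 S=0 W=1
Step 5 [EW]: N:wait,E:car2-GO,S:wait,W:car5-GO | queues: N=0 E=1 S=0 W=0
Cars crossed by step 5: 4

Answer: 4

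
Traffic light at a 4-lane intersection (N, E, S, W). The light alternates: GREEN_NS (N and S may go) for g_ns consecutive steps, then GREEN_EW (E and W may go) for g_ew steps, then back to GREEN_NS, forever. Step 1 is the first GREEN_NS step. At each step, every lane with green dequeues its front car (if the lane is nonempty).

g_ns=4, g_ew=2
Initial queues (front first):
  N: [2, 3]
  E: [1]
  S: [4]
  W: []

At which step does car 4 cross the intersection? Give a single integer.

Step 1 [NS]: N:car2-GO,E:wait,S:car4-GO,W:wait | queues: N=1 E=1 S=0 W=0
Step 2 [NS]: N:car3-GO,E:wait,S:empty,W:wait | queues: N=0 E=1 S=0 W=0
Step 3 [NS]: N:empty,E:wait,S:empty,W:wait | queues: N=0 E=1 S=0 W=0
Step 4 [NS]: N:empty,E:wait,S:empty,W:wait | queues: N=0 E=1 S=0 W=0
Step 5 [EW]: N:wait,E:car1-GO,S:wait,W:empty | queues: N=0 E=0 S=0 W=0
Car 4 crosses at step 1

1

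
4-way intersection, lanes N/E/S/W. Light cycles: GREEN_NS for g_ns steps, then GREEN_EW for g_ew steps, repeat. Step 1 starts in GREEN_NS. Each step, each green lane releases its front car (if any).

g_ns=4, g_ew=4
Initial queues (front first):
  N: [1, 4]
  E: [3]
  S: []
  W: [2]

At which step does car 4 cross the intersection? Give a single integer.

Step 1 [NS]: N:car1-GO,E:wait,S:empty,W:wait | queues: N=1 E=1 S=0 W=1
Step 2 [NS]: N:car4-GO,E:wait,S:empty,W:wait | queues: N=0 E=1 S=0 W=1
Step 3 [NS]: N:empty,E:wait,S:empty,W:wait | queues: N=0 E=1 S=0 W=1
Step 4 [NS]: N:empty,E:wait,S:empty,W:wait | queues: N=0 E=1 S=0 W=1
Step 5 [EW]: N:wait,E:car3-GO,S:wait,W:car2-GO | queues: N=0 E=0 S=0 W=0
Car 4 crosses at step 2

2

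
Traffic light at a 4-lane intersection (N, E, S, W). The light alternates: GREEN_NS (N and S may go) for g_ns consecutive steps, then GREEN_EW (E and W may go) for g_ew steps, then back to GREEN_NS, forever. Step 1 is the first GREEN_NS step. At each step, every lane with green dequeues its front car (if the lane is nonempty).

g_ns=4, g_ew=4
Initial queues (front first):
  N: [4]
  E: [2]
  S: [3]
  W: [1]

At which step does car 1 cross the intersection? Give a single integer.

Step 1 [NS]: N:car4-GO,E:wait,S:car3-GO,W:wait | queues: N=0 E=1 S=0 W=1
Step 2 [NS]: N:empty,E:wait,S:empty,W:wait | queues: N=0 E=1 S=0 W=1
Step 3 [NS]: N:empty,E:wait,S:empty,W:wait | queues: N=0 E=1 S=0 W=1
Step 4 [NS]: N:empty,E:wait,S:empty,W:wait | queues: N=0 E=1 S=0 W=1
Step 5 [EW]: N:wait,E:car2-GO,S:wait,W:car1-GO | queues: N=0 E=0 S=0 W=0
Car 1 crosses at step 5

5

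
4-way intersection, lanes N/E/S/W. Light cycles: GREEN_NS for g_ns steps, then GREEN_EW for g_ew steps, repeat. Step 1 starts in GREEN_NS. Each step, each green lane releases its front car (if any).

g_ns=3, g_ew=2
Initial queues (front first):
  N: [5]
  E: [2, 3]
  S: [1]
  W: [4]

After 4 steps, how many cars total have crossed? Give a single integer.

Step 1 [NS]: N:car5-GO,E:wait,S:car1-GO,W:wait | queues: N=0 E=2 S=0 W=1
Step 2 [NS]: N:empty,E:wait,S:empty,W:wait | queues: N=0 E=2 S=0 W=1
Step 3 [NS]: N:empty,E:wait,S:empty,W:wait | queues: N=0 E=2 S=0 W=1
Step 4 [EW]: N:wait,E:car2-GO,S:wait,W:car4-GO | queues: N=0 E=1 S=0 W=0
Cars crossed by step 4: 4

Answer: 4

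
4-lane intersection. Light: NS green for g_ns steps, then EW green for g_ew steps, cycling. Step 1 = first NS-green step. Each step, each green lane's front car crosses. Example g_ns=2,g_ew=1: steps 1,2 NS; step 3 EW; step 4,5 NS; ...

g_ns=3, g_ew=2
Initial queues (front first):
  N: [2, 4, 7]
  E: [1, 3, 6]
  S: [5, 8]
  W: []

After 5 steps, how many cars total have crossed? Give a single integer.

Answer: 7

Derivation:
Step 1 [NS]: N:car2-GO,E:wait,S:car5-GO,W:wait | queues: N=2 E=3 S=1 W=0
Step 2 [NS]: N:car4-GO,E:wait,S:car8-GO,W:wait | queues: N=1 E=3 S=0 W=0
Step 3 [NS]: N:car7-GO,E:wait,S:empty,W:wait | queues: N=0 E=3 S=0 W=0
Step 4 [EW]: N:wait,E:car1-GO,S:wait,W:empty | queues: N=0 E=2 S=0 W=0
Step 5 [EW]: N:wait,E:car3-GO,S:wait,W:empty | queues: N=0 E=1 S=0 W=0
Cars crossed by step 5: 7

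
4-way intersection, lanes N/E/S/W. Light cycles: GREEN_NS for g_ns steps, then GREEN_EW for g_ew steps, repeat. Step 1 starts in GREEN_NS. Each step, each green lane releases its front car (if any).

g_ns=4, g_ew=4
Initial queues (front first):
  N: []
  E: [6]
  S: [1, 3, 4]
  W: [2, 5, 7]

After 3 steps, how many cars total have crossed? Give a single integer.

Answer: 3

Derivation:
Step 1 [NS]: N:empty,E:wait,S:car1-GO,W:wait | queues: N=0 E=1 S=2 W=3
Step 2 [NS]: N:empty,E:wait,S:car3-GO,W:wait | queues: N=0 E=1 S=1 W=3
Step 3 [NS]: N:empty,E:wait,S:car4-GO,W:wait | queues: N=0 E=1 S=0 W=3
Cars crossed by step 3: 3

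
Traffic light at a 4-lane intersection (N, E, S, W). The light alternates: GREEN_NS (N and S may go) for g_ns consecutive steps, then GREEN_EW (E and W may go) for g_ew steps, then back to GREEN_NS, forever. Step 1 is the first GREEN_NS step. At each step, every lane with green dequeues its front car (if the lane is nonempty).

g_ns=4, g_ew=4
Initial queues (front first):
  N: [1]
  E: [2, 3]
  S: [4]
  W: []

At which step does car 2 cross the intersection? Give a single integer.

Step 1 [NS]: N:car1-GO,E:wait,S:car4-GO,W:wait | queues: N=0 E=2 S=0 W=0
Step 2 [NS]: N:empty,E:wait,S:empty,W:wait | queues: N=0 E=2 S=0 W=0
Step 3 [NS]: N:empty,E:wait,S:empty,W:wait | queues: N=0 E=2 S=0 W=0
Step 4 [NS]: N:empty,E:wait,S:empty,W:wait | queues: N=0 E=2 S=0 W=0
Step 5 [EW]: N:wait,E:car2-GO,S:wait,W:empty | queues: N=0 E=1 S=0 W=0
Step 6 [EW]: N:wait,E:car3-GO,S:wait,W:empty | queues: N=0 E=0 S=0 W=0
Car 2 crosses at step 5

5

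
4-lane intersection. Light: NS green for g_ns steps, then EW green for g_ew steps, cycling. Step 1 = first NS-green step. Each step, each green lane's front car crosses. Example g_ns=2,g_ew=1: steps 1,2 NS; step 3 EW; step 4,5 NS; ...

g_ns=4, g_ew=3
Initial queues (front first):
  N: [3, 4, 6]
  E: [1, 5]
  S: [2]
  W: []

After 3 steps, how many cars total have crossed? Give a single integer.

Step 1 [NS]: N:car3-GO,E:wait,S:car2-GO,W:wait | queues: N=2 E=2 S=0 W=0
Step 2 [NS]: N:car4-GO,E:wait,S:empty,W:wait | queues: N=1 E=2 S=0 W=0
Step 3 [NS]: N:car6-GO,E:wait,S:empty,W:wait | queues: N=0 E=2 S=0 W=0
Cars crossed by step 3: 4

Answer: 4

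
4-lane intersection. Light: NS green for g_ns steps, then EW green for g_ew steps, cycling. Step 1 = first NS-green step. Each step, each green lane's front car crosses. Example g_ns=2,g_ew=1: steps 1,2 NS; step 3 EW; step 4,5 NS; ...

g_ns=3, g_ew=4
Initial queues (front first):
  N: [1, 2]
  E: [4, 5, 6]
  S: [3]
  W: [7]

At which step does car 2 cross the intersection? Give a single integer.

Step 1 [NS]: N:car1-GO,E:wait,S:car3-GO,W:wait | queues: N=1 E=3 S=0 W=1
Step 2 [NS]: N:car2-GO,E:wait,S:empty,W:wait | queues: N=0 E=3 S=0 W=1
Step 3 [NS]: N:empty,E:wait,S:empty,W:wait | queues: N=0 E=3 S=0 W=1
Step 4 [EW]: N:wait,E:car4-GO,S:wait,W:car7-GO | queues: N=0 E=2 S=0 W=0
Step 5 [EW]: N:wait,E:car5-GO,S:wait,W:empty | queues: N=0 E=1 S=0 W=0
Step 6 [EW]: N:wait,E:car6-GO,S:wait,W:empty | queues: N=0 E=0 S=0 W=0
Car 2 crosses at step 2

2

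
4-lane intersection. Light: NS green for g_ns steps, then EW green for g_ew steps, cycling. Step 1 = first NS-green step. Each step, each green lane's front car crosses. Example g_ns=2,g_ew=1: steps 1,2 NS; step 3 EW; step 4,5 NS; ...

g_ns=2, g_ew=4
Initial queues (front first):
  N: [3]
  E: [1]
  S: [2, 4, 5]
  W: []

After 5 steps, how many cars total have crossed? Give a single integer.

Answer: 4

Derivation:
Step 1 [NS]: N:car3-GO,E:wait,S:car2-GO,W:wait | queues: N=0 E=1 S=2 W=0
Step 2 [NS]: N:empty,E:wait,S:car4-GO,W:wait | queues: N=0 E=1 S=1 W=0
Step 3 [EW]: N:wait,E:car1-GO,S:wait,W:empty | queues: N=0 E=0 S=1 W=0
Step 4 [EW]: N:wait,E:empty,S:wait,W:empty | queues: N=0 E=0 S=1 W=0
Step 5 [EW]: N:wait,E:empty,S:wait,W:empty | queues: N=0 E=0 S=1 W=0
Cars crossed by step 5: 4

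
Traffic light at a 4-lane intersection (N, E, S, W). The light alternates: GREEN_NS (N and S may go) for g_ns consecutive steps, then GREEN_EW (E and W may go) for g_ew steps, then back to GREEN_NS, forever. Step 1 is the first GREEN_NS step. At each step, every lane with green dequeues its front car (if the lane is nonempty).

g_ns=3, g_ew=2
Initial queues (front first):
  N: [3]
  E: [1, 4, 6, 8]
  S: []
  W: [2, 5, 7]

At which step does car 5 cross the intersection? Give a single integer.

Step 1 [NS]: N:car3-GO,E:wait,S:empty,W:wait | queues: N=0 E=4 S=0 W=3
Step 2 [NS]: N:empty,E:wait,S:empty,W:wait | queues: N=0 E=4 S=0 W=3
Step 3 [NS]: N:empty,E:wait,S:empty,W:wait | queues: N=0 E=4 S=0 W=3
Step 4 [EW]: N:wait,E:car1-GO,S:wait,W:car2-GO | queues: N=0 E=3 S=0 W=2
Step 5 [EW]: N:wait,E:car4-GO,S:wait,W:car5-GO | queues: N=0 E=2 S=0 W=1
Step 6 [NS]: N:empty,E:wait,S:empty,W:wait | queues: N=0 E=2 S=0 W=1
Step 7 [NS]: N:empty,E:wait,S:empty,W:wait | queues: N=0 E=2 S=0 W=1
Step 8 [NS]: N:empty,E:wait,S:empty,W:wait | queues: N=0 E=2 S=0 W=1
Step 9 [EW]: N:wait,E:car6-GO,S:wait,W:car7-GO | queues: N=0 E=1 S=0 W=0
Step 10 [EW]: N:wait,E:car8-GO,S:wait,W:empty | queues: N=0 E=0 S=0 W=0
Car 5 crosses at step 5

5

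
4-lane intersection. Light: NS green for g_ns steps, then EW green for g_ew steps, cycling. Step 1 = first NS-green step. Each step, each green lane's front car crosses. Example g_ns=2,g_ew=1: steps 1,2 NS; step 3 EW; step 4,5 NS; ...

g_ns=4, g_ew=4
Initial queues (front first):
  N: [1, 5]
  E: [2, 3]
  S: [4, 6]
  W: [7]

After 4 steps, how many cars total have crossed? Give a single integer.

Answer: 4

Derivation:
Step 1 [NS]: N:car1-GO,E:wait,S:car4-GO,W:wait | queues: N=1 E=2 S=1 W=1
Step 2 [NS]: N:car5-GO,E:wait,S:car6-GO,W:wait | queues: N=0 E=2 S=0 W=1
Step 3 [NS]: N:empty,E:wait,S:empty,W:wait | queues: N=0 E=2 S=0 W=1
Step 4 [NS]: N:empty,E:wait,S:empty,W:wait | queues: N=0 E=2 S=0 W=1
Cars crossed by step 4: 4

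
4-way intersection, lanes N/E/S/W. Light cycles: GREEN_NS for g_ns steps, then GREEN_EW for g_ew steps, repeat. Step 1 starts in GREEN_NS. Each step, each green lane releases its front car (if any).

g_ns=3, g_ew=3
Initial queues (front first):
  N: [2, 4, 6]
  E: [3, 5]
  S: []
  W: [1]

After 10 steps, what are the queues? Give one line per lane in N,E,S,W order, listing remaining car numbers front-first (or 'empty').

Step 1 [NS]: N:car2-GO,E:wait,S:empty,W:wait | queues: N=2 E=2 S=0 W=1
Step 2 [NS]: N:car4-GO,E:wait,S:empty,W:wait | queues: N=1 E=2 S=0 W=1
Step 3 [NS]: N:car6-GO,E:wait,S:empty,W:wait | queues: N=0 E=2 S=0 W=1
Step 4 [EW]: N:wait,E:car3-GO,S:wait,W:car1-GO | queues: N=0 E=1 S=0 W=0
Step 5 [EW]: N:wait,E:car5-GO,S:wait,W:empty | queues: N=0 E=0 S=0 W=0

N: empty
E: empty
S: empty
W: empty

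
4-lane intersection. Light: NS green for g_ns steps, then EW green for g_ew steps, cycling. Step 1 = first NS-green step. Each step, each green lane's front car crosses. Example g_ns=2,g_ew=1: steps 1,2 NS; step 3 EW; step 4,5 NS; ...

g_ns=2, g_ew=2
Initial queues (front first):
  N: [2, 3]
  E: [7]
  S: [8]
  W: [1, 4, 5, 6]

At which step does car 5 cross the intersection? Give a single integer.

Step 1 [NS]: N:car2-GO,E:wait,S:car8-GO,W:wait | queues: N=1 E=1 S=0 W=4
Step 2 [NS]: N:car3-GO,E:wait,S:empty,W:wait | queues: N=0 E=1 S=0 W=4
Step 3 [EW]: N:wait,E:car7-GO,S:wait,W:car1-GO | queues: N=0 E=0 S=0 W=3
Step 4 [EW]: N:wait,E:empty,S:wait,W:car4-GO | queues: N=0 E=0 S=0 W=2
Step 5 [NS]: N:empty,E:wait,S:empty,W:wait | queues: N=0 E=0 S=0 W=2
Step 6 [NS]: N:empty,E:wait,S:empty,W:wait | queues: N=0 E=0 S=0 W=2
Step 7 [EW]: N:wait,E:empty,S:wait,W:car5-GO | queues: N=0 E=0 S=0 W=1
Step 8 [EW]: N:wait,E:empty,S:wait,W:car6-GO | queues: N=0 E=0 S=0 W=0
Car 5 crosses at step 7

7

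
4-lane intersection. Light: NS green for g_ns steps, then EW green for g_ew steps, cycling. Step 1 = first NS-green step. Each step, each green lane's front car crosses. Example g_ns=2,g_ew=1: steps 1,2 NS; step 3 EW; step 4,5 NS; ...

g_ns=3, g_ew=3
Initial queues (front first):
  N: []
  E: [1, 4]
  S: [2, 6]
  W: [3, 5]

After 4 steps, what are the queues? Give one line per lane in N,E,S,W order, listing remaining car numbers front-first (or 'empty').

Step 1 [NS]: N:empty,E:wait,S:car2-GO,W:wait | queues: N=0 E=2 S=1 W=2
Step 2 [NS]: N:empty,E:wait,S:car6-GO,W:wait | queues: N=0 E=2 S=0 W=2
Step 3 [NS]: N:empty,E:wait,S:empty,W:wait | queues: N=0 E=2 S=0 W=2
Step 4 [EW]: N:wait,E:car1-GO,S:wait,W:car3-GO | queues: N=0 E=1 S=0 W=1

N: empty
E: 4
S: empty
W: 5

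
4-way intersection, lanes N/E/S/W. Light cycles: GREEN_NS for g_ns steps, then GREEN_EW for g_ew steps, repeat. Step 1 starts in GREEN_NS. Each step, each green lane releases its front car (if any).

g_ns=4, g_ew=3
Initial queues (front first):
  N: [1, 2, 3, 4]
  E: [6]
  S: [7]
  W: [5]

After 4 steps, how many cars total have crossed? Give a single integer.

Step 1 [NS]: N:car1-GO,E:wait,S:car7-GO,W:wait | queues: N=3 E=1 S=0 W=1
Step 2 [NS]: N:car2-GO,E:wait,S:empty,W:wait | queues: N=2 E=1 S=0 W=1
Step 3 [NS]: N:car3-GO,E:wait,S:empty,W:wait | queues: N=1 E=1 S=0 W=1
Step 4 [NS]: N:car4-GO,E:wait,S:empty,W:wait | queues: N=0 E=1 S=0 W=1
Cars crossed by step 4: 5

Answer: 5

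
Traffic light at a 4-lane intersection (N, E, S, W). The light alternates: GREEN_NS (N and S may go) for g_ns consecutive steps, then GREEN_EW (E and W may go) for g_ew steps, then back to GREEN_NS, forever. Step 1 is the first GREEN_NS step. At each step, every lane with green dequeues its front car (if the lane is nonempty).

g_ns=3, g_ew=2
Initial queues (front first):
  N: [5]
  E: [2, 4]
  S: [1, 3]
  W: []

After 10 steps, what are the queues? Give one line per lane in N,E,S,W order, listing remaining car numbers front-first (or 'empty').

Step 1 [NS]: N:car5-GO,E:wait,S:car1-GO,W:wait | queues: N=0 E=2 S=1 W=0
Step 2 [NS]: N:empty,E:wait,S:car3-GO,W:wait | queues: N=0 E=2 S=0 W=0
Step 3 [NS]: N:empty,E:wait,S:empty,W:wait | queues: N=0 E=2 S=0 W=0
Step 4 [EW]: N:wait,E:car2-GO,S:wait,W:empty | queues: N=0 E=1 S=0 W=0
Step 5 [EW]: N:wait,E:car4-GO,S:wait,W:empty | queues: N=0 E=0 S=0 W=0

N: empty
E: empty
S: empty
W: empty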